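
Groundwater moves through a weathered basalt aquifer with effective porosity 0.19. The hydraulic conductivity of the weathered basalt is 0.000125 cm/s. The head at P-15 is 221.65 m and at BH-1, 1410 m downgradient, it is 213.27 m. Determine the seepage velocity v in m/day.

Convert K: 0.000125 cm/s × 864 = 0.1080 m/day.
Hydraulic gradient i = (221.65 − 213.27) / 1410 = 8.38 / 1410 = 0.005943.
Darcy flux q = K · i = 0.1080 × 0.005943 = 0.0006419 m/day.
Seepage velocity v = q / n_e = 0.0006419 / 0.19 = 0.003378 m/day.

0.00338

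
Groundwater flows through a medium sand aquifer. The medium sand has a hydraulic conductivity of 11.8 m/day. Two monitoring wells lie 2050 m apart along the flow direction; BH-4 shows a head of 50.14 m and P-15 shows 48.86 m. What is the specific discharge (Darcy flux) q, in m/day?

Hydraulic gradient i = (50.14 − 48.86) / 2050 = 1.28 / 2050 = 0.0006244.
Specific discharge q = K · i = 11.80 × 0.0006244 = 0.007368 m/day.

0.00737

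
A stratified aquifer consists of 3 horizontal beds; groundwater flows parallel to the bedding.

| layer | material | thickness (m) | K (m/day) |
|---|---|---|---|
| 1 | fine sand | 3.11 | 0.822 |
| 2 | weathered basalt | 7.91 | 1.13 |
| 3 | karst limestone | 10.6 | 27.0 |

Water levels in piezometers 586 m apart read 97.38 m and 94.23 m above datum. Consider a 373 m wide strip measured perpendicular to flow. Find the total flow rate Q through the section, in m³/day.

Flow is parallel to layering, so each bed carries its own Darcy discharge and the transmissivities add.
Σ(K_i·b_i) = 0.822×3.11 + 1.13×7.91 + 27.0×10.6 = 297.7 m²/day.
Hydraulic gradient i = (97.38 − 94.23) / 586 = 3.15 / 586 = 0.005375.
Q = Σ(K_i·b_i) · W · i = 297.7 × 373 × 0.005375 = 596.9 m³/day.

597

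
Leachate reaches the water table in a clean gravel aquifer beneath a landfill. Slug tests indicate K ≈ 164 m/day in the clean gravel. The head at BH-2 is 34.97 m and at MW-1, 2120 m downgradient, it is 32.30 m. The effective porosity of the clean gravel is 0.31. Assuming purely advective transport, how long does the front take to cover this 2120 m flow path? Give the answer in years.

Hydraulic gradient i = (34.97 − 32.30) / 2120 = 2.67 / 2120 = 0.001259.
Darcy flux q = K · i = 164.0 × 0.001259 = 0.2065 m/day.
Seepage velocity v = q / n_e = 0.2065 / 0.31 = 0.6663 m/day.
Travel time t = L / v = 2120 / 0.6663 = 3182 days = 8.711 years.

8.71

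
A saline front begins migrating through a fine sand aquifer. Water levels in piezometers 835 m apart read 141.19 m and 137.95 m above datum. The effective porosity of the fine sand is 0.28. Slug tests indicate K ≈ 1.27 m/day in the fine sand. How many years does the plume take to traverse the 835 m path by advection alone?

Hydraulic gradient i = (141.19 − 137.95) / 835 = 3.24 / 835 = 0.003880.
Darcy flux q = K · i = 1.270 × 0.003880 = 0.004928 m/day.
Seepage velocity v = q / n_e = 0.004928 / 0.28 = 0.01760 m/day.
Travel time t = L / v = 835 / 0.01760 = 47444 days = 129.9 years.

130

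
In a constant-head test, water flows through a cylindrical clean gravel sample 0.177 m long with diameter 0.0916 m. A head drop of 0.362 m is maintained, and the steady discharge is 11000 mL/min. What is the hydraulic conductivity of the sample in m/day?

Cross-sectional area A = π·(d/2)² = π × (0.0916/2)² = 0.006590 m².
Convert discharge: 11000 mL/min = 0.0001833 m³/s.
Darcy's law rearranged: K = Q·L / (A·Δh) = 0.0001833 × 0.177 / (0.006590 × 0.362) = 0.01360 m/s = 1175 m/day.

1180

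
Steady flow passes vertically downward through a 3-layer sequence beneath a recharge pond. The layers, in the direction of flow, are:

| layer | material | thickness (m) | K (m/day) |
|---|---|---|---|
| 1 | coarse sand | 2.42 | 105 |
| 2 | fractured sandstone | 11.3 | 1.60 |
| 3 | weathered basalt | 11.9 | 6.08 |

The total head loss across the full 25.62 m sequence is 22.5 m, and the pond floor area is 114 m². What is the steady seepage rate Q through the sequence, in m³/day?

284

Flow is perpendicular to layering, so the layers act in series and the equivalent K is the thickness-weighted harmonic mean.
Total thickness L = 2.42 + 11.3 + 11.9 = 25.62 m.
Σ(b_i/K_i) = 2.42/105 + 11.3/1.60 + 11.9/6.08 = 9.043 d.
K_eq = L / Σ(b_i/K_i) = 25.62 / 9.043 = 2.833 m/day.
Q = K_eq · A · (Δh/L) = 2.833 × 114 × (22.5/25.62) = 283.7 m³/day.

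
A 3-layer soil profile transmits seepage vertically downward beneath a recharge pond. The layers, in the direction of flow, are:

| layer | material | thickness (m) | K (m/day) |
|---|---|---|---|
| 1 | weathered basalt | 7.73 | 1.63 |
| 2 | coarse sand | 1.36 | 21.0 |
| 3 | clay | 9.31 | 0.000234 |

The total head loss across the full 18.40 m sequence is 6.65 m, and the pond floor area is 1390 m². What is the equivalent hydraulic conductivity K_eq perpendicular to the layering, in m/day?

0.000462

Flow is perpendicular to layering, so the layers act in series and the equivalent K is the thickness-weighted harmonic mean.
Total thickness L = 7.73 + 1.36 + 9.31 = 18.40 m.
Σ(b_i/K_i) = 7.73/1.63 + 1.36/21.0 + 9.31/0.000234 = 39791 d.
K_eq = L / Σ(b_i/K_i) = 18.40 / 39791 = 0.0004624 m/day.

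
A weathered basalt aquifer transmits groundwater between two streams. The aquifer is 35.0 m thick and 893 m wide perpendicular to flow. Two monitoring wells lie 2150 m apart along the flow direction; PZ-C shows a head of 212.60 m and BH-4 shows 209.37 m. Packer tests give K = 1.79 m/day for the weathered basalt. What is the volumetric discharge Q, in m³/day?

84.0

Cross-sectional area A = 893 × 35.0 = 31255 m².
Hydraulic gradient i = (212.60 − 209.37) / 2150 = 3.23 / 2150 = 0.001502.
Darcy's law: Q = K · A · i = 1.790 × 31255 × 0.001502 = 84.05 m³/day.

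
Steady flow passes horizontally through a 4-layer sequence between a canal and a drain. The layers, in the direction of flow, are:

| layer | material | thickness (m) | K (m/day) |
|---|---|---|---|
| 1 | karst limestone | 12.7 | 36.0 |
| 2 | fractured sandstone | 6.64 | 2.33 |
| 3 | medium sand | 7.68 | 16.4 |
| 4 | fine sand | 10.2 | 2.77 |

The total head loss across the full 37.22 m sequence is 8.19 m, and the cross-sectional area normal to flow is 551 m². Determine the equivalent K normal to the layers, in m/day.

Flow is perpendicular to layering, so the layers act in series and the equivalent K is the thickness-weighted harmonic mean.
Total thickness L = 12.7 + 6.64 + 7.68 + 10.2 = 37.22 m.
Σ(b_i/K_i) = 12.7/36.0 + 6.64/2.33 + 7.68/16.4 + 10.2/2.77 = 7.353 d.
K_eq = L / Σ(b_i/K_i) = 37.22 / 7.353 = 5.062 m/day.

5.06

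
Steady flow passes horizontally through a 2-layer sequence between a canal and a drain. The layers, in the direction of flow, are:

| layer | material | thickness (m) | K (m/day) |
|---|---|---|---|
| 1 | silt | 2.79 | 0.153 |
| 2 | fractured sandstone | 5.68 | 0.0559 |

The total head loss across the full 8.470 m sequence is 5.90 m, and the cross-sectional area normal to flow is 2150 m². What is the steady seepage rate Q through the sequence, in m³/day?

Flow is perpendicular to layering, so the layers act in series and the equivalent K is the thickness-weighted harmonic mean.
Total thickness L = 2.79 + 5.68 = 8.470 m.
Σ(b_i/K_i) = 2.79/0.153 + 5.68/0.0559 = 119.8 d.
K_eq = L / Σ(b_i/K_i) = 8.470 / 119.8 = 0.07067 m/day.
Q = K_eq · A · (Δh/L) = 0.07067 × 2150 × (5.90/8.470) = 105.8 m³/day.

106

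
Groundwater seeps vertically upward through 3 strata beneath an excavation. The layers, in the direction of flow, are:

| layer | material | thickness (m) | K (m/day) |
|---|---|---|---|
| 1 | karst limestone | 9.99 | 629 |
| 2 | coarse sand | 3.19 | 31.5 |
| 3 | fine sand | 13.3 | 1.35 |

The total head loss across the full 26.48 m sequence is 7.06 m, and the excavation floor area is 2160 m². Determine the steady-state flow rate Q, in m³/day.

Flow is perpendicular to layering, so the layers act in series and the equivalent K is the thickness-weighted harmonic mean.
Total thickness L = 9.99 + 3.19 + 13.3 = 26.48 m.
Σ(b_i/K_i) = 9.99/629 + 3.19/31.5 + 13.3/1.35 = 9.969 d.
K_eq = L / Σ(b_i/K_i) = 26.48 / 9.969 = 2.656 m/day.
Q = K_eq · A · (Δh/L) = 2.656 × 2160 × (7.06/26.48) = 1530 m³/day.

1530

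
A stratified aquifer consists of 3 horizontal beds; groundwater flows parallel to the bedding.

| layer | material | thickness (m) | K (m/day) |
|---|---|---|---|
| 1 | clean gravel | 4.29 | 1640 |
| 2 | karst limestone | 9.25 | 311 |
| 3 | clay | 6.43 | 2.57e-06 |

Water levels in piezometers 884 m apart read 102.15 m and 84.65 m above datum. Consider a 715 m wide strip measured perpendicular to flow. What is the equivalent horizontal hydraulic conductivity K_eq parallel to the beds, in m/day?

496

Flow is parallel to layering, so each bed carries its own Darcy discharge and the transmissivities add.
Σ(K_i·b_i) = 1640×4.29 + 311×9.25 + 2.57e-06×6.43 = 9912 m²/day.
Total thickness b = 19.97 m, so K_eq = Σ(K_i·b_i)/b = 496.4 m/day.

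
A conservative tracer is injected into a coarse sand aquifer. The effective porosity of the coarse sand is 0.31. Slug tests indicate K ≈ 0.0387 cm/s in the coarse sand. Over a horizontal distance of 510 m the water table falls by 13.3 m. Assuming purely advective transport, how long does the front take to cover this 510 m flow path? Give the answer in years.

Convert K: 0.0387 cm/s × 864 = 33.44 m/day.
Hydraulic gradient i = Δh / L = 13.3 / 510 = 0.02608.
Darcy flux q = K · i = 33.44 × 0.02608 = 0.8720 m/day.
Seepage velocity v = q / n_e = 0.8720 / 0.31 = 2.813 m/day.
Travel time t = L / v = 510 / 2.813 = 181.3 days = 0.4964 years.

0.496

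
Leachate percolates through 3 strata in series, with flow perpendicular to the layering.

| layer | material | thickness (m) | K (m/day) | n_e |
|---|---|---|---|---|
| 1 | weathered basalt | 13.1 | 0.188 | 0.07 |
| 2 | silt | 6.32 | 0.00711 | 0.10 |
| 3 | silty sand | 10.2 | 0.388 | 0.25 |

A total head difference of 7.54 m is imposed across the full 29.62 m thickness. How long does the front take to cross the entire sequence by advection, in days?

535

With flow normal to the layers, continuity requires the same specific discharge q through every layer.
Σ(b_i/K_i) = 13.1/0.188 + 6.32/0.00711 + 10.2/0.388 = 984.9 d.
q = Δh / Σ(b_i/K_i) = 7.54 / 984.9 = 0.007656 m/day.
In each layer the seepage velocity is v_i = q/n_i, so the layer transit time is t_i = b_i·n_i / q:
  layer 1 (weathered basalt): t_1 = 13.1 × 0.07 / 0.007656 = 119.8 d
  layer 2 (silt): t_2 = 6.32 × 0.10 / 0.007656 = 82.55 d
  layer 3 (silty sand): t_3 = 10.2 × 0.25 / 0.007656 = 333.1 d
Total t = Σ t_i = 535.4 days.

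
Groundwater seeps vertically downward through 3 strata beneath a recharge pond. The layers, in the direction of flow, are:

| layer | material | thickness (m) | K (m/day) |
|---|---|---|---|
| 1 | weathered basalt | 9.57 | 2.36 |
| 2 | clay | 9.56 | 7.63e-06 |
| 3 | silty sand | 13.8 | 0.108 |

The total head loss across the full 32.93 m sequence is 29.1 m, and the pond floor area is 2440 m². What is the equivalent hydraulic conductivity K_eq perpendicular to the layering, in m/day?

2.63e-05

Flow is perpendicular to layering, so the layers act in series and the equivalent K is the thickness-weighted harmonic mean.
Total thickness L = 9.57 + 9.56 + 13.8 = 32.93 m.
Σ(b_i/K_i) = 9.57/2.36 + 9.56/7.63e-06 + 13.8/0.108 = 1.253e+06 d.
K_eq = L / Σ(b_i/K_i) = 32.93 / 1.253e+06 = 2.628e-05 m/day.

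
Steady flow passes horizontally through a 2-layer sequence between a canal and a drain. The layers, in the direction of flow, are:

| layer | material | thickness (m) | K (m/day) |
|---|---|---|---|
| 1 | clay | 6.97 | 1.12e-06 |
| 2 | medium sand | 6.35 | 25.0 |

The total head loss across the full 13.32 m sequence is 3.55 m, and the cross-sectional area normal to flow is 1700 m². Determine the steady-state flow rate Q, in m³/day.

0.000970

Flow is perpendicular to layering, so the layers act in series and the equivalent K is the thickness-weighted harmonic mean.
Total thickness L = 6.97 + 6.35 = 13.32 m.
Σ(b_i/K_i) = 6.97/1.12e-06 + 6.35/25.0 = 6.223e+06 d.
K_eq = L / Σ(b_i/K_i) = 13.32 / 6.223e+06 = 2.140e-06 m/day.
Q = K_eq · A · (Δh/L) = 2.140e-06 × 1700 × (3.55/13.32) = 0.0009698 m³/day.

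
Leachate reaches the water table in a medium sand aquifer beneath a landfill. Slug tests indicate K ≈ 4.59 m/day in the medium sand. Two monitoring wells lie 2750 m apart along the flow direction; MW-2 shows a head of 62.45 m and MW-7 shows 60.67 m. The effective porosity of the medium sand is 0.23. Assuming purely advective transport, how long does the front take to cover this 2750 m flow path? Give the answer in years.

583

Hydraulic gradient i = (62.45 − 60.67) / 2750 = 1.78 / 2750 = 0.0006473.
Darcy flux q = K · i = 4.590 × 0.0006473 = 0.002971 m/day.
Seepage velocity v = q / n_e = 0.002971 / 0.23 = 0.01292 m/day.
Travel time t = L / v = 2750 / 0.01292 = 2.129e+05 days = 582.9 years.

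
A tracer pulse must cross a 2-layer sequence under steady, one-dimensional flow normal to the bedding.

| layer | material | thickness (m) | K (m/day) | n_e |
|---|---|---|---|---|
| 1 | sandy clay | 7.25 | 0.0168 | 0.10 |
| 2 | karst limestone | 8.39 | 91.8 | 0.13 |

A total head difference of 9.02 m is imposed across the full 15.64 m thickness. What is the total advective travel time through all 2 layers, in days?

86.9

With flow normal to the layers, continuity requires the same specific discharge q through every layer.
Σ(b_i/K_i) = 7.25/0.0168 + 8.39/91.8 = 431.6 d.
q = Δh / Σ(b_i/K_i) = 9.02 / 431.6 = 0.02090 m/day.
In each layer the seepage velocity is v_i = q/n_i, so the layer transit time is t_i = b_i·n_i / q:
  layer 1 (sandy clay): t_1 = 7.25 × 0.10 / 0.02090 = 34.69 d
  layer 2 (karst limestone): t_2 = 8.39 × 0.13 / 0.02090 = 52.19 d
Total t = Σ t_i = 86.89 days.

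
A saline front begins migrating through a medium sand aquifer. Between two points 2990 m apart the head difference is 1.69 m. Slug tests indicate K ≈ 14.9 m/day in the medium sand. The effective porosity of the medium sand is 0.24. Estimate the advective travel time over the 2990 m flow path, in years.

233

Hydraulic gradient i = Δh / L = 1.69 / 2990 = 0.0005652.
Darcy flux q = K · i = 14.90 × 0.0005652 = 0.008422 m/day.
Seepage velocity v = q / n_e = 0.008422 / 0.24 = 0.03509 m/day.
Travel time t = L / v = 2990 / 0.03509 = 85208 days = 233.3 years.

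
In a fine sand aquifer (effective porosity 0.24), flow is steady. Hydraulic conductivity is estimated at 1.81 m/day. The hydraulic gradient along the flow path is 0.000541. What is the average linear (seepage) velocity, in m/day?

0.00408

Hydraulic gradient i = 0.000541.
Darcy flux q = K · i = 1.810 × 0.0005410 = 0.0009792 m/day.
Seepage velocity v = q / n_e = 0.0009792 / 0.24 = 0.004080 m/day.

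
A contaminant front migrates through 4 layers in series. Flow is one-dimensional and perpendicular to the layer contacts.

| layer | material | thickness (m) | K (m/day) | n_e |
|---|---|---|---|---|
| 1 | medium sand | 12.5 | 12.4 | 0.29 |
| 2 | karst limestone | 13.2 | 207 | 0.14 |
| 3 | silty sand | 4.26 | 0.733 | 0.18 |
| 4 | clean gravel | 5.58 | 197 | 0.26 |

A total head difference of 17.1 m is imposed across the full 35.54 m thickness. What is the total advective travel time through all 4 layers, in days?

3.11

With flow normal to the layers, continuity requires the same specific discharge q through every layer.
Σ(b_i/K_i) = 12.5/12.4 + 13.2/207 + 4.26/0.733 + 5.58/197 = 6.912 d.
q = Δh / Σ(b_i/K_i) = 17.1 / 6.912 = 2.474 m/day.
In each layer the seepage velocity is v_i = q/n_i, so the layer transit time is t_i = b_i·n_i / q:
  layer 1 (medium sand): t_1 = 12.5 × 0.29 / 2.474 = 1.465 d
  layer 2 (karst limestone): t_2 = 13.2 × 0.14 / 2.474 = 0.7470 d
  layer 3 (silty sand): t_3 = 4.26 × 0.18 / 2.474 = 0.3099 d
  layer 4 (clean gravel): t_4 = 5.58 × 0.26 / 2.474 = 0.5864 d
Total t = Σ t_i = 3.109 days.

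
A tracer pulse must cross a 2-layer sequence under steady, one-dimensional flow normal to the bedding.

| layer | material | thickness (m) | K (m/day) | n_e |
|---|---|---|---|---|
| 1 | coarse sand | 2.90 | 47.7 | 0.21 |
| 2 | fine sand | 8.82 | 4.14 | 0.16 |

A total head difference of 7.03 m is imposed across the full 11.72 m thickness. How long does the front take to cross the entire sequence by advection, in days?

With flow normal to the layers, continuity requires the same specific discharge q through every layer.
Σ(b_i/K_i) = 2.90/47.7 + 8.82/4.14 = 2.191 d.
q = Δh / Σ(b_i/K_i) = 7.03 / 2.191 = 3.208 m/day.
In each layer the seepage velocity is v_i = q/n_i, so the layer transit time is t_i = b_i·n_i / q:
  layer 1 (coarse sand): t_1 = 2.90 × 0.21 / 3.208 = 0.1898 d
  layer 2 (fine sand): t_2 = 8.82 × 0.16 / 3.208 = 0.4399 d
Total t = Σ t_i = 0.6297 days.

0.630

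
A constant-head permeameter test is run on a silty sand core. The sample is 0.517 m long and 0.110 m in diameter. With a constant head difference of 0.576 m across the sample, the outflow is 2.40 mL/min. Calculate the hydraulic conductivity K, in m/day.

Cross-sectional area A = π·(d/2)² = π × (0.110/2)² = 0.009503 m².
Convert discharge: 2.40 mL/min = 4.000e-08 m³/s.
Darcy's law rearranged: K = Q·L / (A·Δh) = 4.000e-08 × 0.517 / (0.009503 × 0.576) = 3.778e-06 m/s = 0.3264 m/day.

0.326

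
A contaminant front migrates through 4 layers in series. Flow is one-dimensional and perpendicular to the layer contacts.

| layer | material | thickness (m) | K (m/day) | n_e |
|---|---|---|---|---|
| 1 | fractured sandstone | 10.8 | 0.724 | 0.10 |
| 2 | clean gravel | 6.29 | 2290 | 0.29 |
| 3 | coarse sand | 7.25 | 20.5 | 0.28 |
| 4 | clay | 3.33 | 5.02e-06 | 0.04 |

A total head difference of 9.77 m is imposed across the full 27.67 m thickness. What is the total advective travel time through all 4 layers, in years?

942

With flow normal to the layers, continuity requires the same specific discharge q through every layer.
Σ(b_i/K_i) = 10.8/0.724 + 6.29/2290 + 7.25/20.5 + 3.33/5.02e-06 = 6.634e+05 d.
q = Δh / Σ(b_i/K_i) = 9.77 / 6.634e+05 = 1.473e-05 m/day.
In each layer the seepage velocity is v_i = q/n_i, so the layer transit time is t_i = b_i·n_i / q:
  layer 1 (fractured sandstone): t_1 = 10.8 × 0.10 / 1.473e-05 = 73330 d
  layer 2 (clean gravel): t_2 = 6.29 × 0.29 / 1.473e-05 = 1.239e+05 d
  layer 3 (coarse sand): t_3 = 7.25 × 0.28 / 1.473e-05 = 1.378e+05 d
  layer 4 (clay): t_4 = 3.33 × 0.04 / 1.473e-05 = 9044 d
Total t = Σ t_i = 3.441e+05 days = 942.0 years.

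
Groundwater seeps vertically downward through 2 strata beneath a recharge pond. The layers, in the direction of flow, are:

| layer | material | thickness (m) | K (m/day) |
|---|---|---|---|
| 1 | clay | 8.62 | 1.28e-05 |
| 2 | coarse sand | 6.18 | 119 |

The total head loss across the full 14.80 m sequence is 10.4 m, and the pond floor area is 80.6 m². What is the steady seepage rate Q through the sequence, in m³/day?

Flow is perpendicular to layering, so the layers act in series and the equivalent K is the thickness-weighted harmonic mean.
Total thickness L = 8.62 + 6.18 = 14.80 m.
Σ(b_i/K_i) = 8.62/1.28e-05 + 6.18/119 = 6.734e+05 d.
K_eq = L / Σ(b_i/K_i) = 14.80 / 6.734e+05 = 2.198e-05 m/day.
Q = K_eq · A · (Δh/L) = 2.198e-05 × 80.6 × (10.4/14.80) = 0.001245 m³/day.

0.00124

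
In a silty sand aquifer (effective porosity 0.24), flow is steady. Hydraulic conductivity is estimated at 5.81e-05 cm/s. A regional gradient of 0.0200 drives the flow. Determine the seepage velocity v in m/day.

0.00418

Convert K: 5.81e-05 cm/s × 864 = 0.05020 m/day.
Hydraulic gradient i = 0.0200.
Darcy flux q = K · i = 0.05020 × 0.02000 = 0.001004 m/day.
Seepage velocity v = q / n_e = 0.001004 / 0.24 = 0.004183 m/day.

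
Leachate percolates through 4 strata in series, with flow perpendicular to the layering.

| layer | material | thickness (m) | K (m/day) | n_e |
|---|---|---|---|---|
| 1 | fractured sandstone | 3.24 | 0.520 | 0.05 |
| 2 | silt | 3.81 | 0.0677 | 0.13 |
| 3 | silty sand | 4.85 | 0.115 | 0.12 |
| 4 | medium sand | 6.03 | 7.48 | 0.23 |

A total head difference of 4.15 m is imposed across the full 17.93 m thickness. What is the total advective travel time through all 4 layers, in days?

66.8

With flow normal to the layers, continuity requires the same specific discharge q through every layer.
Σ(b_i/K_i) = 3.24/0.520 + 3.81/0.0677 + 4.85/0.115 + 6.03/7.48 = 105.5 d.
q = Δh / Σ(b_i/K_i) = 4.15 / 105.5 = 0.03934 m/day.
In each layer the seepage velocity is v_i = q/n_i, so the layer transit time is t_i = b_i·n_i / q:
  layer 1 (fractured sandstone): t_1 = 3.24 × 0.05 / 0.03934 = 4.118 d
  layer 2 (silt): t_2 = 3.81 × 0.13 / 0.03934 = 12.59 d
  layer 3 (silty sand): t_3 = 4.85 × 0.12 / 0.03934 = 14.79 d
  layer 4 (medium sand): t_4 = 6.03 × 0.23 / 0.03934 = 35.25 d
Total t = Σ t_i = 66.76 days.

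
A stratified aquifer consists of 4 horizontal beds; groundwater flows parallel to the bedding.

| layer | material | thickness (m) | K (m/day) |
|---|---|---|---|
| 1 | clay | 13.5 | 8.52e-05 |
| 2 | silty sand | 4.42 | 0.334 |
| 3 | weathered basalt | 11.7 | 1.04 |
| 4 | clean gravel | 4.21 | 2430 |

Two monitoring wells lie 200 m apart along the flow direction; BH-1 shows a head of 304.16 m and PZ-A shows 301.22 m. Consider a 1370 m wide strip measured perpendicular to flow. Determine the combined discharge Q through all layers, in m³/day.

Flow is parallel to layering, so each bed carries its own Darcy discharge and the transmissivities add.
Σ(K_i·b_i) = 8.52e-05×13.5 + 0.334×4.42 + 1.04×11.7 + 2430×4.21 = 10244 m²/day.
Hydraulic gradient i = (304.16 − 301.22) / 200 = 2.94 / 200 = 0.01470.
Q = Σ(K_i·b_i) · W · i = 10244 × 1370 × 0.01470 = 2.063e+05 m³/day.

206000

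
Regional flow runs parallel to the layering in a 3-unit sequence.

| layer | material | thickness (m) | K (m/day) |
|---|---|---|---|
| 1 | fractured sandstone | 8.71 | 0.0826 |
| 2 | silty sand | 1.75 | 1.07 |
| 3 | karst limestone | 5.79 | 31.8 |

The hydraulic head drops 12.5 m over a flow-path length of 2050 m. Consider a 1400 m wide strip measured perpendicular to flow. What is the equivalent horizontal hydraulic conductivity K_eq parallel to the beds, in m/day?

11.5

Flow is parallel to layering, so each bed carries its own Darcy discharge and the transmissivities add.
Σ(K_i·b_i) = 0.0826×8.71 + 1.07×1.75 + 31.8×5.79 = 186.7 m²/day.
Total thickness b = 16.25 m, so K_eq = Σ(K_i·b_i)/b = 11.49 m/day.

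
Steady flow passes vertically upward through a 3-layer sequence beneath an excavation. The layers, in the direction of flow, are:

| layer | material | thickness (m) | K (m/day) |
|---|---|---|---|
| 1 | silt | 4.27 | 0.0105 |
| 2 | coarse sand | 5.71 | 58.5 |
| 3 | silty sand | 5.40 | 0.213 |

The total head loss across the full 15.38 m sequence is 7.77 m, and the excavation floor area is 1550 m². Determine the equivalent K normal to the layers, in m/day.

Flow is perpendicular to layering, so the layers act in series and the equivalent K is the thickness-weighted harmonic mean.
Total thickness L = 4.27 + 5.71 + 5.40 = 15.38 m.
Σ(b_i/K_i) = 4.27/0.0105 + 5.71/58.5 + 5.40/0.213 = 432.1 d.
K_eq = L / Σ(b_i/K_i) = 15.38 / 432.1 = 0.03559 m/day.

0.0356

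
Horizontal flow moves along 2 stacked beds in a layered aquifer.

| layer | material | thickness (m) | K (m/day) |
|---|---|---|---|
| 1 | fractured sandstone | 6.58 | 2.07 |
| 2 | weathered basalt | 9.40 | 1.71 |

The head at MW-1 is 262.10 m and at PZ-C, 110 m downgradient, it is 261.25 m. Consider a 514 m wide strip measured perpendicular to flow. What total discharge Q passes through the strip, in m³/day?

Flow is parallel to layering, so each bed carries its own Darcy discharge and the transmissivities add.
Σ(K_i·b_i) = 2.07×6.58 + 1.71×9.40 = 29.69 m²/day.
Hydraulic gradient i = (262.10 − 261.25) / 110 = 0.85 / 110 = 0.007727.
Q = Σ(K_i·b_i) · W · i = 29.69 × 514 × 0.007727 = 117.9 m³/day.

118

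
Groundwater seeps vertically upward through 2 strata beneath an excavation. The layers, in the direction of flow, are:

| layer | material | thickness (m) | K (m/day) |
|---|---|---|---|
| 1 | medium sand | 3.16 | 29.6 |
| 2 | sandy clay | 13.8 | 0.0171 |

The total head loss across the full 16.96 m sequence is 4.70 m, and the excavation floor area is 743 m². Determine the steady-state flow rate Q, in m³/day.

Flow is perpendicular to layering, so the layers act in series and the equivalent K is the thickness-weighted harmonic mean.
Total thickness L = 3.16 + 13.8 = 16.96 m.
Σ(b_i/K_i) = 3.16/29.6 + 13.8/0.0171 = 807.1 d.
K_eq = L / Σ(b_i/K_i) = 16.96 / 807.1 = 0.02101 m/day.
Q = K_eq · A · (Δh/L) = 0.02101 × 743 × (4.70/16.96) = 4.327 m³/day.

4.33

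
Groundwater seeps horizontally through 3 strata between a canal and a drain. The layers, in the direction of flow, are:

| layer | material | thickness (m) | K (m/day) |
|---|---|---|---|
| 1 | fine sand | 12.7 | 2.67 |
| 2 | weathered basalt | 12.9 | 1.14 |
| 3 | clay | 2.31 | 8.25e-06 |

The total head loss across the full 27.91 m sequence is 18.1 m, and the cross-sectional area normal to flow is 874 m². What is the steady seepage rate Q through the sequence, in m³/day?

0.0565

Flow is perpendicular to layering, so the layers act in series and the equivalent K is the thickness-weighted harmonic mean.
Total thickness L = 12.7 + 12.9 + 2.31 = 27.91 m.
Σ(b_i/K_i) = 12.7/2.67 + 12.9/1.14 + 2.31/8.25e-06 = 2.800e+05 d.
K_eq = L / Σ(b_i/K_i) = 27.91 / 2.800e+05 = 9.967e-05 m/day.
Q = K_eq · A · (Δh/L) = 9.967e-05 × 874 × (18.1/27.91) = 0.05649 m³/day.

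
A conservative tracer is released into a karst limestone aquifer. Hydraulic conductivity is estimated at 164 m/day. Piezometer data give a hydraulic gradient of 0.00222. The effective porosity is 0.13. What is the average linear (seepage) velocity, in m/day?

Hydraulic gradient i = 0.00222.
Darcy flux q = K · i = 164.0 × 0.002220 = 0.3641 m/day.
Seepage velocity v = q / n_e = 0.3641 / 0.13 = 2.801 m/day.

2.80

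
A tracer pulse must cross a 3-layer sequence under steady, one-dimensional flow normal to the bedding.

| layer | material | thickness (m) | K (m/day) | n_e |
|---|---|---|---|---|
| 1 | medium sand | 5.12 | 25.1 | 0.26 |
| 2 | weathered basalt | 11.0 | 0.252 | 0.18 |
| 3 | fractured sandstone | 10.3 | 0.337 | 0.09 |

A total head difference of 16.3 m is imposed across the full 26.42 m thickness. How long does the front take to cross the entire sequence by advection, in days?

19.3

With flow normal to the layers, continuity requires the same specific discharge q through every layer.
Σ(b_i/K_i) = 5.12/25.1 + 11.0/0.252 + 10.3/0.337 = 74.42 d.
q = Δh / Σ(b_i/K_i) = 16.3 / 74.42 = 0.2190 m/day.
In each layer the seepage velocity is v_i = q/n_i, so the layer transit time is t_i = b_i·n_i / q:
  layer 1 (medium sand): t_1 = 5.12 × 0.26 / 0.2190 = 6.078 d
  layer 2 (weathered basalt): t_2 = 11.0 × 0.18 / 0.2190 = 9.040 d
  layer 3 (fractured sandstone): t_3 = 10.3 × 0.09 / 0.2190 = 4.232 d
Total t = Σ t_i = 19.35 days.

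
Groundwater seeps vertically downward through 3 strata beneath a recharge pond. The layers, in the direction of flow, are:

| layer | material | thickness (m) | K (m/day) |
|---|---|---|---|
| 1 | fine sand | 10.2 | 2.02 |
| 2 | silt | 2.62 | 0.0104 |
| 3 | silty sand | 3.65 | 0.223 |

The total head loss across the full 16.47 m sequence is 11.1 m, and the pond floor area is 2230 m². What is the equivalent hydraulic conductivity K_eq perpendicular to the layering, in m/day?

0.0603

Flow is perpendicular to layering, so the layers act in series and the equivalent K is the thickness-weighted harmonic mean.
Total thickness L = 10.2 + 2.62 + 3.65 = 16.47 m.
Σ(b_i/K_i) = 10.2/2.02 + 2.62/0.0104 + 3.65/0.223 = 273.3 d.
K_eq = L / Σ(b_i/K_i) = 16.47 / 273.3 = 0.06025 m/day.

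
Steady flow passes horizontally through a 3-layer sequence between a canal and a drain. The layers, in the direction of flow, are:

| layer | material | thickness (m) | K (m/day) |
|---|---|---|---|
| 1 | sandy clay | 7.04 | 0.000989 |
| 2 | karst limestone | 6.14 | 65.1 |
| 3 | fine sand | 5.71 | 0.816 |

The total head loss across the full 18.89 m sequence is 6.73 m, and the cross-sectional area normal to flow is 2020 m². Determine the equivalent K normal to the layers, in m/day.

Flow is perpendicular to layering, so the layers act in series and the equivalent K is the thickness-weighted harmonic mean.
Total thickness L = 7.04 + 6.14 + 5.71 = 18.89 m.
Σ(b_i/K_i) = 7.04/0.000989 + 6.14/65.1 + 5.71/0.816 = 7125 d.
K_eq = L / Σ(b_i/K_i) = 18.89 / 7125 = 0.002651 m/day.

0.00265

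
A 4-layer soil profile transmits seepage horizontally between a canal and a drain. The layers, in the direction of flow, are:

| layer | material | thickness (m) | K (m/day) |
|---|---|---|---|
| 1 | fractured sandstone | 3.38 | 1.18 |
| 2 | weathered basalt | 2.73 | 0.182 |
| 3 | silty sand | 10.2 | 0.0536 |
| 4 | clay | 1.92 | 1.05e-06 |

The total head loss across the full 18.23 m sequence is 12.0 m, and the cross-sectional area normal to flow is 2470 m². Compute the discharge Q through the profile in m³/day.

0.0162

Flow is perpendicular to layering, so the layers act in series and the equivalent K is the thickness-weighted harmonic mean.
Total thickness L = 3.38 + 2.73 + 10.2 + 1.92 = 18.23 m.
Σ(b_i/K_i) = 3.38/1.18 + 2.73/0.182 + 10.2/0.0536 + 1.92/1.05e-06 = 1.829e+06 d.
K_eq = L / Σ(b_i/K_i) = 18.23 / 1.829e+06 = 9.968e-06 m/day.
Q = K_eq · A · (Δh/L) = 9.968e-06 × 2470 × (12.0/18.23) = 0.01621 m³/day.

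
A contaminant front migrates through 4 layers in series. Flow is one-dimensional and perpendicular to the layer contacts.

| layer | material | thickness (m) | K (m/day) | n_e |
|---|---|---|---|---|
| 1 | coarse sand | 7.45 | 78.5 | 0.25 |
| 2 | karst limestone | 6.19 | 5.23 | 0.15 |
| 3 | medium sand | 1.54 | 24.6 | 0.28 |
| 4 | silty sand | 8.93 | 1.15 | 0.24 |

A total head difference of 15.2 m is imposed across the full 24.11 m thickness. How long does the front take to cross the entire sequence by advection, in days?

3.21

With flow normal to the layers, continuity requires the same specific discharge q through every layer.
Σ(b_i/K_i) = 7.45/78.5 + 6.19/5.23 + 1.54/24.6 + 8.93/1.15 = 9.106 d.
q = Δh / Σ(b_i/K_i) = 15.2 / 9.106 = 1.669 m/day.
In each layer the seepage velocity is v_i = q/n_i, so the layer transit time is t_i = b_i·n_i / q:
  layer 1 (coarse sand): t_1 = 7.45 × 0.25 / 1.669 = 1.116 d
  layer 2 (karst limestone): t_2 = 6.19 × 0.15 / 1.669 = 0.5563 d
  layer 3 (medium sand): t_3 = 1.54 × 0.28 / 1.669 = 0.2583 d
  layer 4 (silty sand): t_4 = 8.93 × 0.24 / 1.669 = 1.284 d
Total t = Σ t_i = 3.214 days.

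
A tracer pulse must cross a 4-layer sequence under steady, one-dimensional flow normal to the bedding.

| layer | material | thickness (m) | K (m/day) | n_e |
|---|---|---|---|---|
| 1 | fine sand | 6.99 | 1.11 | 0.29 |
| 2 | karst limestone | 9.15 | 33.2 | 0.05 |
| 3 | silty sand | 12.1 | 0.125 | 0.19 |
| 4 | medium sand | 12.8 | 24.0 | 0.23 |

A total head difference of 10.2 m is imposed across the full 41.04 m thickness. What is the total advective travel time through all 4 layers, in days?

78.7

With flow normal to the layers, continuity requires the same specific discharge q through every layer.
Σ(b_i/K_i) = 6.99/1.11 + 9.15/33.2 + 12.1/0.125 + 12.8/24.0 = 103.9 d.
q = Δh / Σ(b_i/K_i) = 10.2 / 103.9 = 0.09817 m/day.
In each layer the seepage velocity is v_i = q/n_i, so the layer transit time is t_i = b_i·n_i / q:
  layer 1 (fine sand): t_1 = 6.99 × 0.29 / 0.09817 = 20.65 d
  layer 2 (karst limestone): t_2 = 9.15 × 0.05 / 0.09817 = 4.661 d
  layer 3 (silty sand): t_3 = 12.1 × 0.19 / 0.09817 = 23.42 d
  layer 4 (medium sand): t_4 = 12.8 × 0.23 / 0.09817 = 29.99 d
Total t = Σ t_i = 78.72 days.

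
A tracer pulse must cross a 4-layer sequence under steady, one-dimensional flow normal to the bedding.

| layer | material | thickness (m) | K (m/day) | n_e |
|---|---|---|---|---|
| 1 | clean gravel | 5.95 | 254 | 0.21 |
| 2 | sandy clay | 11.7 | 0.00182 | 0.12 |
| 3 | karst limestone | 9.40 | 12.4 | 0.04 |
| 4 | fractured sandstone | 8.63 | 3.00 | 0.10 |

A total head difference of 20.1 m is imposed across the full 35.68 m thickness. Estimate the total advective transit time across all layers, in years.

3.41

With flow normal to the layers, continuity requires the same specific discharge q through every layer.
Σ(b_i/K_i) = 5.95/254 + 11.7/0.00182 + 9.40/12.4 + 8.63/3.00 = 6432 d.
q = Δh / Σ(b_i/K_i) = 20.1 / 6432 = 0.003125 m/day.
In each layer the seepage velocity is v_i = q/n_i, so the layer transit time is t_i = b_i·n_i / q:
  layer 1 (clean gravel): t_1 = 5.95 × 0.21 / 0.003125 = 399.9 d
  layer 2 (sandy clay): t_2 = 11.7 × 0.12 / 0.003125 = 449.3 d
  layer 3 (karst limestone): t_3 = 9.40 × 0.04 / 0.003125 = 120.3 d
  layer 4 (fractured sandstone): t_4 = 8.63 × 0.10 / 0.003125 = 276.2 d
Total t = Σ t_i = 1246 days = 3.410 years.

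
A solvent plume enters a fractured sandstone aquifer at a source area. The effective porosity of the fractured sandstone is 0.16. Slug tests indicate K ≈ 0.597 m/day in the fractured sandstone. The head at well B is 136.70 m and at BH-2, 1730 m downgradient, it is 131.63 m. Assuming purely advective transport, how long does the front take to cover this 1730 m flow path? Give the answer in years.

433

Hydraulic gradient i = (136.70 − 131.63) / 1730 = 5.07 / 1730 = 0.002931.
Darcy flux q = K · i = 0.5970 × 0.002931 = 0.001750 m/day.
Seepage velocity v = q / n_e = 0.001750 / 0.16 = 0.01093 m/day.
Travel time t = L / v = 1730 / 0.01093 = 1.582e+05 days = 433.2 years.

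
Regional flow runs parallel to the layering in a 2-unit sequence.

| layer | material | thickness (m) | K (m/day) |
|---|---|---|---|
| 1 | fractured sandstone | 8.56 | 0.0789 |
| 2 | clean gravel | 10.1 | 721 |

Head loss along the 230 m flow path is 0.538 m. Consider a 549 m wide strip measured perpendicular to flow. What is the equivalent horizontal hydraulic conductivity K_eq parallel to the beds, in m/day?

Flow is parallel to layering, so each bed carries its own Darcy discharge and the transmissivities add.
Σ(K_i·b_i) = 0.0789×8.56 + 721×10.1 = 7283 m²/day.
Total thickness b = 18.66 m, so K_eq = Σ(K_i·b_i)/b = 390.3 m/day.

390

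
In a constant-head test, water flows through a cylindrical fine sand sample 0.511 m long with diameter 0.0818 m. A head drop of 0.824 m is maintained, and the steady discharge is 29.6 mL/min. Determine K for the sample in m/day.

5.03

Cross-sectional area A = π·(d/2)² = π × (0.0818/2)² = 0.005255 m².
Convert discharge: 29.6 mL/min = 4.933e-07 m³/s.
Darcy's law rearranged: K = Q·L / (A·Δh) = 4.933e-07 × 0.511 / (0.005255 × 0.824) = 5.822e-05 m/s = 5.030 m/day.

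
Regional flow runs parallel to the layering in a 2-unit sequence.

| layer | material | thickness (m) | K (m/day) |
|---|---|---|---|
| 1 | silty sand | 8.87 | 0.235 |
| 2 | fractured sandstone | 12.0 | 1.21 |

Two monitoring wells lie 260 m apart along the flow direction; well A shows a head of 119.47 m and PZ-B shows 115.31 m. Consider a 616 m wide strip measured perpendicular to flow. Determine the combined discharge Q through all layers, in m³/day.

164

Flow is parallel to layering, so each bed carries its own Darcy discharge and the transmissivities add.
Σ(K_i·b_i) = 0.235×8.87 + 1.21×12.0 = 16.60 m²/day.
Hydraulic gradient i = (119.47 − 115.31) / 260 = 4.16 / 260 = 0.01600.
Q = Σ(K_i·b_i) · W · i = 16.60 × 616 × 0.01600 = 163.7 m³/day.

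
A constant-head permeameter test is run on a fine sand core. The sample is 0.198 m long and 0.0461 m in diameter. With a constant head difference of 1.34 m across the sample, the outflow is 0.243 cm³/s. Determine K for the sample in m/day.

1.86

Cross-sectional area A = π·(d/2)² = π × (0.0461/2)² = 0.001669 m².
Convert discharge: 0.243 cm³/s = 2.430e-07 m³/s.
Darcy's law rearranged: K = Q·L / (A·Δh) = 2.430e-07 × 0.198 / (0.001669 × 1.34) = 2.151e-05 m/s = 1.859 m/day.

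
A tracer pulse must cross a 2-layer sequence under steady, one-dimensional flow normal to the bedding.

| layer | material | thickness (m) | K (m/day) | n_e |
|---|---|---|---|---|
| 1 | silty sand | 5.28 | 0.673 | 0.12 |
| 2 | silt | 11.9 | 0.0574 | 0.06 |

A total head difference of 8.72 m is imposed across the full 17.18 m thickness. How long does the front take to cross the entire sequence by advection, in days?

33.3

With flow normal to the layers, continuity requires the same specific discharge q through every layer.
Σ(b_i/K_i) = 5.28/0.673 + 11.9/0.0574 = 215.2 d.
q = Δh / Σ(b_i/K_i) = 8.72 / 215.2 = 0.04053 m/day.
In each layer the seepage velocity is v_i = q/n_i, so the layer transit time is t_i = b_i·n_i / q:
  layer 1 (silty sand): t_1 = 5.28 × 0.12 / 0.04053 = 15.63 d
  layer 2 (silt): t_2 = 11.9 × 0.06 / 0.04053 = 17.62 d
Total t = Σ t_i = 33.25 days.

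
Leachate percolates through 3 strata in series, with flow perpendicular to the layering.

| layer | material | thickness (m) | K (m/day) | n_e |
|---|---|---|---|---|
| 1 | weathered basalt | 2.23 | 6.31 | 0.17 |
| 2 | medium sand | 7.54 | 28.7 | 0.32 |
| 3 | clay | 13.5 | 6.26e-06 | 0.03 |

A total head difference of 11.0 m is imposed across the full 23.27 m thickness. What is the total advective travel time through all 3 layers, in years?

1720

With flow normal to the layers, continuity requires the same specific discharge q through every layer.
Σ(b_i/K_i) = 2.23/6.31 + 7.54/28.7 + 13.5/6.26e-06 = 2.157e+06 d.
q = Δh / Σ(b_i/K_i) = 11.0 / 2.157e+06 = 5.101e-06 m/day.
In each layer the seepage velocity is v_i = q/n_i, so the layer transit time is t_i = b_i·n_i / q:
  layer 1 (weathered basalt): t_1 = 2.23 × 0.17 / 5.101e-06 = 74323 d
  layer 2 (medium sand): t_2 = 7.54 × 0.32 / 5.101e-06 = 4.730e+05 d
  layer 3 (clay): t_3 = 13.5 × 0.03 / 5.101e-06 = 79400 d
Total t = Σ t_i = 6.268e+05 days = 1716 years.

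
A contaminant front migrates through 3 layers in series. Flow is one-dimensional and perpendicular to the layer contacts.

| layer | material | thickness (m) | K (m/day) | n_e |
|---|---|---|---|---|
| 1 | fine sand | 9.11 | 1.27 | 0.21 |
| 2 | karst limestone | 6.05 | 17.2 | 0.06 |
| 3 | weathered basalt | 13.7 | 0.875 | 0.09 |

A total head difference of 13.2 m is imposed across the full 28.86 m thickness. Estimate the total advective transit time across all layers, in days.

6.16

With flow normal to the layers, continuity requires the same specific discharge q through every layer.
Σ(b_i/K_i) = 9.11/1.27 + 6.05/17.2 + 13.7/0.875 = 23.18 d.
q = Δh / Σ(b_i/K_i) = 13.2 / 23.18 = 0.5694 m/day.
In each layer the seepage velocity is v_i = q/n_i, so the layer transit time is t_i = b_i·n_i / q:
  layer 1 (fine sand): t_1 = 9.11 × 0.21 / 0.5694 = 3.360 d
  layer 2 (karst limestone): t_2 = 6.05 × 0.06 / 0.5694 = 0.6375 d
  layer 3 (weathered basalt): t_3 = 13.7 × 0.09 / 0.5694 = 2.165 d
Total t = Σ t_i = 6.163 days.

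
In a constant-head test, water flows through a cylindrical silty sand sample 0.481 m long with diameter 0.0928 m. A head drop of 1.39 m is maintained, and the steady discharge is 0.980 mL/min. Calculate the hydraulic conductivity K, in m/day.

Cross-sectional area A = π·(d/2)² = π × (0.0928/2)² = 0.006764 m².
Convert discharge: 0.980 mL/min = 1.633e-08 m³/s.
Darcy's law rearranged: K = Q·L / (A·Δh) = 1.633e-08 × 0.481 / (0.006764 × 1.39) = 8.356e-07 m/s = 0.07220 m/day.

0.0722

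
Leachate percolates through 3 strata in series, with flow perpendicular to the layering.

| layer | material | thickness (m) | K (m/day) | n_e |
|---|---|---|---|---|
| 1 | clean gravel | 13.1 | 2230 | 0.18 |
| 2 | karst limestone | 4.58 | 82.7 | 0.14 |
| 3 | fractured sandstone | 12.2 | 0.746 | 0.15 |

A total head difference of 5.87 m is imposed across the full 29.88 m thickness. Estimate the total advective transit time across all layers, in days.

13.5

With flow normal to the layers, continuity requires the same specific discharge q through every layer.
Σ(b_i/K_i) = 13.1/2230 + 4.58/82.7 + 12.2/0.746 = 16.42 d.
q = Δh / Σ(b_i/K_i) = 5.87 / 16.42 = 0.3576 m/day.
In each layer the seepage velocity is v_i = q/n_i, so the layer transit time is t_i = b_i·n_i / q:
  layer 1 (clean gravel): t_1 = 13.1 × 0.18 / 0.3576 = 6.594 d
  layer 2 (karst limestone): t_2 = 4.58 × 0.14 / 0.3576 = 1.793 d
  layer 3 (fractured sandstone): t_3 = 12.2 × 0.15 / 0.3576 = 5.117 d
Total t = Σ t_i = 13.50 days.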